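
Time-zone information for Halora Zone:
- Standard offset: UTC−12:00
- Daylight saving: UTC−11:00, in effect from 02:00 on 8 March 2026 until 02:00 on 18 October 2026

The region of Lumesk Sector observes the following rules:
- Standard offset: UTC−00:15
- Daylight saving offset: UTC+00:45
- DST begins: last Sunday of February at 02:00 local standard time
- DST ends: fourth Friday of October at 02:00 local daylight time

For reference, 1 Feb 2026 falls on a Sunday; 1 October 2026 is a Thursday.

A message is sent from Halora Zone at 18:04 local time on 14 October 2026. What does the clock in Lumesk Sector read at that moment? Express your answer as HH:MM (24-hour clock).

Daylight saving runs 8 March – 18 October; 14 October 2026 is inside that window, so Halora Zone is at UTC−11:00.
18:04 Halora Zone + 11h = 05:04 UTC (rolling into the next day, 15 October 2026).
1 February 2026 is a Sunday, so Sundays fall on 1, 8, 15, 22; the last is February 22.
1 October 2026 is a Thursday, so the first Friday is October 2 and the fourth is October 23.
At the standard offset (UTC−00:15), 05:04 UTC − 0h15m = 04:49 Lumesk Sector standard time.
Daylight saving runs 22 February – 23 October; the standard-time date in Lumesk Sector, 15 October 2026, is inside that window, so Lumesk Sector is at UTC+00:45.
05:04 UTC + 0h45m = 05:49 Lumesk Sector.

05:49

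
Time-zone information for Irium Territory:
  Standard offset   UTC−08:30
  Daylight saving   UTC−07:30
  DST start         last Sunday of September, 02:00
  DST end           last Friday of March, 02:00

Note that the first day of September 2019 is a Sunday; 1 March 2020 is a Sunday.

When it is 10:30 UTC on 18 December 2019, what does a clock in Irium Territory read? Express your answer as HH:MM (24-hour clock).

03:00

1 September 2019 is a Sunday, so Sundays fall on 1, 8, 15, 22, 29; the last is September 29.
1 March 2020 is a Sunday, so Fridays fall on 6, 13, 20, 27; the last is March 27.
At the standard offset (UTC−08:30), 10:30 UTC − 8h30m = 02:00 Irium Territory standard time.
The standard-time date in Irium Territory, 18 December 2019, lies within the daylight-saving period (29 September 2019 – 27 March 2020), so Irium Territory is on daylight time, UTC−07:30.
10:30 UTC − 7h30m = 03:00 local.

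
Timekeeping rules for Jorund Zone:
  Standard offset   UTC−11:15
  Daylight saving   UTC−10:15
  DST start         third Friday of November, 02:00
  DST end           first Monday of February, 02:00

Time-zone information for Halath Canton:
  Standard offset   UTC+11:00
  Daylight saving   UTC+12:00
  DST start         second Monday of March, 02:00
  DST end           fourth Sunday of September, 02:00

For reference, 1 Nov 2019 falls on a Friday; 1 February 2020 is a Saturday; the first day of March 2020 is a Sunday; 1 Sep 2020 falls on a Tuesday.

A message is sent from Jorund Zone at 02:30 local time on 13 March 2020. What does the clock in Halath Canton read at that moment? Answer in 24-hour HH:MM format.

1 November 2019 is a Friday, so the first Friday is November 1 and the third is November 15.
1 February 2020 is a Saturday, so the first Monday is February 3.
13 March 2020 does not fall between 15 November 2019 and 3 February 2020, so daylight saving is not in effect and Jorund Zone is at UTC−11:15.
02:30 Jorund Zone + 11h15m = 13:45 UTC.
1 March 2020 is a Sunday, so the first Monday is March 2 and the second is March 9.
1 September 2020 is a Tuesday, so the first Sunday is September 6 and the fourth is September 27.
At the standard offset (UTC+11:00), 13:45 UTC + 11h = 00:45 Halath Canton standard time (rolling into the next day, 14 March 2020).
The standard-time date in Halath Canton, 14 March 2020, falls between 9 March and 27 September, so daylight saving is in effect and Halath Canton is at UTC+12:00.
13:45 UTC + 12h = 01:45 Halath Canton (rolling into the next day, 14 March 2020).

01:45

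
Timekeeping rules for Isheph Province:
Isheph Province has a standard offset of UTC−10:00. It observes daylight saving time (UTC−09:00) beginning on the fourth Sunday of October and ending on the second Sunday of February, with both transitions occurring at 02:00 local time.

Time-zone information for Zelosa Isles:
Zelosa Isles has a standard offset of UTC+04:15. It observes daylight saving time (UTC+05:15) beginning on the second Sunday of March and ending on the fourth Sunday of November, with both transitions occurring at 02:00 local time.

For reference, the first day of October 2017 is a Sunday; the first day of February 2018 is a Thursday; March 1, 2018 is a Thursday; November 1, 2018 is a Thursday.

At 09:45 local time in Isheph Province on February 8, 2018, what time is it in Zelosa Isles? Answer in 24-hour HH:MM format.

23:00

1 October 2017 is a Sunday, so the first Sunday is October 1 and the fourth is October 22.
1 February 2018 is a Thursday, so the first Sunday is February 4 and the second is February 11.
February 8, 2018 lies within the daylight-saving period (22 October 2017 – 11 February 2018), so Isheph Province is on daylight time, UTC−09:00.
09:45 Isheph Province + 9h = 18:45 UTC.
1 March 2018 is a Thursday, so the first Sunday is March 4 and the second is March 11.
1 November 2018 is a Thursday, so the first Sunday is November 4 and the fourth is November 25.
At the standard offset (UTC+04:15), 18:45 UTC + 4h15m = 23:00 Zelosa Isles standard time.
The standard-time date in Zelosa Isles, February 8, 2018, does not fall between 11 March and 25 November, so daylight saving is not in effect and Zelosa Isles is at UTC+04:15.
18:45 UTC + 4h15m = 23:00 Zelosa Isles.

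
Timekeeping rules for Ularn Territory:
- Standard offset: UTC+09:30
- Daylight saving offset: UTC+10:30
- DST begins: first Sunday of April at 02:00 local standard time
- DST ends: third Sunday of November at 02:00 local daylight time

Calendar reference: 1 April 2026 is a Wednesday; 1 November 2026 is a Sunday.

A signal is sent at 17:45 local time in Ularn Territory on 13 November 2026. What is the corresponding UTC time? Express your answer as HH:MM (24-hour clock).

1 April 2026 is a Wednesday, so the first Sunday is April 5.
1 November 2026 is a Sunday, so the first Sunday is November 1 and the third is November 15.
13 November 2026 falls between 5 April and 15 November, so daylight saving is in effect and Ularn Territory is at UTC+10:30.
17:45 local − 10h30m = 07:15 UTC.

07:15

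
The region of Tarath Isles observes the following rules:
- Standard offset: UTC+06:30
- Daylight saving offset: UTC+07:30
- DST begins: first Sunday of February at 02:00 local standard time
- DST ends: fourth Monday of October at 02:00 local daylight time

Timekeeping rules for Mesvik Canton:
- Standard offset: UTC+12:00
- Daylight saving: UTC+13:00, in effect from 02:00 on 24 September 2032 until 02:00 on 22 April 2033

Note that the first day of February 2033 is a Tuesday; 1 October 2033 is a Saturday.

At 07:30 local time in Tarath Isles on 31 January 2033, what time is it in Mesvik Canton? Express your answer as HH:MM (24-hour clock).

1 February 2033 is a Tuesday, so the first Sunday is February 6.
1 October 2033 is a Saturday, so the first Monday is October 3 and the fourth is October 24.
Daylight saving runs 6 February – 24 October; 31 January 2033 is outside that window, so Tarath Isles is on standard time at UTC+06:30.
07:30 Tarath Isles − 6h30m = 01:00 UTC.
At the standard offset (UTC+12:00), 01:00 UTC + 12h = 13:00 Mesvik Canton standard time.
The standard-time date in Mesvik Canton, 31 January 2033, lies within the daylight-saving period (24 September 2032 – 22 April 2033), so Mesvik Canton is on daylight time, UTC+13:00.
01:00 UTC + 13h = 14:00 Mesvik Canton.

14:00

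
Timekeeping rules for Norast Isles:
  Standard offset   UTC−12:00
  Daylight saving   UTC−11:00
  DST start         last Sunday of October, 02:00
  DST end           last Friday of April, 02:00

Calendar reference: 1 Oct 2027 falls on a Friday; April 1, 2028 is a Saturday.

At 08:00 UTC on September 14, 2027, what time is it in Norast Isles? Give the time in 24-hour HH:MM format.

20:00

1 October 2027 is a Friday, so Sundays fall on 3, 10, 17, 24, 31; the last is October 31.
1 April 2028 is a Saturday, so Fridays fall on 7, 14, 21, 28; the last is April 28.
At the standard offset (UTC−12:00), 08:00 UTC − 12h = 20:00 Norast Isles standard time (rolling into the previous day, 13 September 2027).
The standard-time date in Norast Isles, September 13, 2027, is outside the daylight-saving period (31 October 2027 – 28 April 2028), so Norast Isles is on standard time, UTC−12:00.
08:00 UTC − 12h = 20:00 local (rolling into the previous day, 13 September 2027).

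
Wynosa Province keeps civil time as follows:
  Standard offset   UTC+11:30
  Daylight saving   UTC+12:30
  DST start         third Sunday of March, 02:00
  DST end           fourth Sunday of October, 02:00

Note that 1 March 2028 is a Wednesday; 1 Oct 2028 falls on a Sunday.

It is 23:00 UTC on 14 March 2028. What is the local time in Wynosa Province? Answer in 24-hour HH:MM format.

10:30

1 March 2028 is a Wednesday, so the first Sunday is March 5 and the third is March 19.
1 October 2028 is a Sunday, so the first Sunday is October 1 and the fourth is October 22.
At the standard offset (UTC+11:30), 23:00 UTC + 11h30m = 10:30 Wynosa Province standard time (rolling into the next day, 15 March 2028).
The standard-time date in Wynosa Province, 15 March 2028, does not fall between 19 March and 22 October, so daylight saving is not in effect and Wynosa Province is at UTC+11:30.
23:00 UTC + 11h30m = 10:30 local (rolling into the next day, 15 March 2028).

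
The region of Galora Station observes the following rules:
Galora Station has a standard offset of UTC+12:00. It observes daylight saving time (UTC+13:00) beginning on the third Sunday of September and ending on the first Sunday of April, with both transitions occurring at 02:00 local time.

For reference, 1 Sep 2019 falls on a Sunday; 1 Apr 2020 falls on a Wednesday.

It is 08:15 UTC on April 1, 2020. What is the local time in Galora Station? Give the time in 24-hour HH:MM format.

21:15

1 September 2019 is a Sunday, so the first Sunday is September 1 and the third is September 15.
1 April 2020 is a Wednesday, so the first Sunday is April 5.
At the standard offset (UTC+12:00), 08:15 UTC + 12h = 20:15 Galora Station standard time.
The standard-time date in Galora Station, April 1, 2020, falls between 15 September 2019 and 5 April 2020, so daylight saving is in effect and Galora Station is at UTC+13:00.
08:15 UTC + 13h = 21:15 local.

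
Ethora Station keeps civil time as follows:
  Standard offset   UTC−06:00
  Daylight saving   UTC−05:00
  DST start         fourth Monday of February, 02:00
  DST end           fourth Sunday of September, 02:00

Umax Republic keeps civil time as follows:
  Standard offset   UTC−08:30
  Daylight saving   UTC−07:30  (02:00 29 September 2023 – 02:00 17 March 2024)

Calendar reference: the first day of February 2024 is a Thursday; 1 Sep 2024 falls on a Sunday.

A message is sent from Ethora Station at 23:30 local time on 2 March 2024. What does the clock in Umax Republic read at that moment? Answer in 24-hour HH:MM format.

21:00

1 February 2024 is a Thursday, so the first Monday is February 5 and the fourth is February 26.
1 September 2024 is a Sunday, so the first Sunday is September 1 and the fourth is September 22.
2 March 2024 falls between 26 February and 22 September, so daylight saving is in effect and Ethora Station is at UTC−05:00.
23:30 Ethora Station + 5h = 04:30 UTC (rolling into the next day, 3 March 2024).
At the standard offset (UTC−08:30), 04:30 UTC − 8h30m = 20:00 Umax Republic standard time (rolling into the previous day, 2 March 2024).
The standard-time date in Umax Republic, 2 March 2024, falls between 29 September 2023 and 17 March 2024, so daylight saving is in effect and Umax Republic is at UTC−07:30.
04:30 UTC − 7h30m = 21:00 Umax Republic (rolling into the previous day, 2 March 2024).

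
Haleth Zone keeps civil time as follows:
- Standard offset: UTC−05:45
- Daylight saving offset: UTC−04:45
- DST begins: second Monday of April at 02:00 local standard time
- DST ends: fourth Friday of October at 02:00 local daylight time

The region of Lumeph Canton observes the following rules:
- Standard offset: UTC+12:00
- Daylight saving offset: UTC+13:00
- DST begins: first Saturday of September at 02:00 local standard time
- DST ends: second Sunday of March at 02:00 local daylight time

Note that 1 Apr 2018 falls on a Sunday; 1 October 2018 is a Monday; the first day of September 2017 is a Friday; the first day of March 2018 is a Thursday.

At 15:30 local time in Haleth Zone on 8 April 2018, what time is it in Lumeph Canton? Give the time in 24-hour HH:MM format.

1 April 2018 is a Sunday, so the first Monday is April 2 and the second is April 9.
1 October 2018 is a Monday, so the first Friday is October 5 and the fourth is October 26.
8 April 2018 does not fall between 9 April and 26 October, so daylight saving is not in effect and Haleth Zone is at UTC−05:45.
15:30 Haleth Zone + 5h45m = 21:15 UTC.
1 September 2017 is a Friday, so the first Saturday is September 2.
1 March 2018 is a Thursday, so the first Sunday is March 4 and the second is March 11.
At the standard offset (UTC+12:00), 21:15 UTC + 12h = 09:15 Lumeph Canton standard time (rolling into the next day, 9 April 2018).
The standard-time date in Lumeph Canton, 9 April 2018, does not fall between 2 September 2017 and 11 March 2018, so daylight saving is not in effect and Lumeph Canton is at UTC+12:00.
21:15 UTC + 12h = 09:15 Lumeph Canton (rolling into the next day, 9 April 2018).

09:15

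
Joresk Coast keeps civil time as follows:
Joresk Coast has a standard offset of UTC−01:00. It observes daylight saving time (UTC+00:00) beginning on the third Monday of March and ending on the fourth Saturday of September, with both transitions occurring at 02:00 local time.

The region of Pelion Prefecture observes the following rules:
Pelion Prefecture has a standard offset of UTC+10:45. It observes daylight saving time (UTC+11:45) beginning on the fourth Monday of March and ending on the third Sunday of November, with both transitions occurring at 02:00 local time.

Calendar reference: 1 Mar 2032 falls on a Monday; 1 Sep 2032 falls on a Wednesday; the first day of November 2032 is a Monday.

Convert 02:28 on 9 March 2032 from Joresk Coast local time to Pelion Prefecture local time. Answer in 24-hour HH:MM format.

14:13

1 March 2032 is a Monday, so the first Monday is March 1 and the third is March 15.
1 September 2032 is a Wednesday, so the first Saturday is September 4 and the fourth is September 25.
Daylight saving runs 15 March – 25 September; 9 March 2032 is outside that window, so Joresk Coast is on standard time at UTC−01:00.
02:28 Joresk Coast + 1h = 03:28 UTC.
1 March 2032 is a Monday, so the first Monday is March 1 and the fourth is March 22.
1 November 2032 is a Monday, so the first Sunday is November 7 and the third is November 21.
At the standard offset (UTC+10:45), 03:28 UTC + 10h45m = 14:13 Pelion Prefecture standard time.
The standard-time date in Pelion Prefecture, 9 March 2032, is outside the daylight-saving period (22 March – 21 November), so Pelion Prefecture is on standard time, UTC+10:45.
03:28 UTC + 10h45m = 14:13 Pelion Prefecture.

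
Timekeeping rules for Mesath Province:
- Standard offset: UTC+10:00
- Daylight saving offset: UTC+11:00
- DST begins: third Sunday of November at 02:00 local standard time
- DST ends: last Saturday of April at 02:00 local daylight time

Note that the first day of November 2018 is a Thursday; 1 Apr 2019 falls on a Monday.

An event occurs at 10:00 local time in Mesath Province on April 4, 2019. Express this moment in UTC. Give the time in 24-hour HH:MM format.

23:00

1 November 2018 is a Thursday, so the first Sunday is November 4 and the third is November 18.
1 April 2019 is a Monday, so Saturdays fall on 6, 13, 20, 27; the last is April 27.
Daylight saving runs 18 November 2018 – 27 April 2019; April 4, 2019 is inside that window, so Mesath Province is at UTC+11:00.
10:00 local − 11h = 23:00 UTC (rolling into the previous day, 3 April 2019).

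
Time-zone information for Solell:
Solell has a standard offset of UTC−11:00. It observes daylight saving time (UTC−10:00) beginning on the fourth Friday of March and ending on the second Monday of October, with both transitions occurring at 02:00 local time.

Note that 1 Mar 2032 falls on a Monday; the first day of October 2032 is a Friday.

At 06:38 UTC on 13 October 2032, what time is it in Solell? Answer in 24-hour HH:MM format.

19:38

1 March 2032 is a Monday, so the first Friday is March 5 and the fourth is March 26.
1 October 2032 is a Friday, so the first Monday is October 4 and the second is October 11.
At the standard offset (UTC−11:00), 06:38 UTC − 11h = 19:38 Solell standard time (rolling into the previous day, 12 October 2032).
The standard-time date in Solell, 12 October 2032, is outside the daylight-saving period (26 March – 11 October), so Solell is on standard time, UTC−11:00.
06:38 UTC − 11h = 19:38 local (rolling into the previous day, 12 October 2032).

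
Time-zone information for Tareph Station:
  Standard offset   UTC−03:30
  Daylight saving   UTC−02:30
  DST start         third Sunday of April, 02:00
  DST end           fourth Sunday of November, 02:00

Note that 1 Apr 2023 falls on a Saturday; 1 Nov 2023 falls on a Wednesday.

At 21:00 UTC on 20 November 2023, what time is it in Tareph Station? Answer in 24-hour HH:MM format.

1 April 2023 is a Saturday, so the first Sunday is April 2 and the third is April 16.
1 November 2023 is a Wednesday, so the first Sunday is November 5 and the fourth is November 26.
At the standard offset (UTC−03:30), 21:00 UTC − 3h30m = 17:30 Tareph Station standard time.
The standard-time date in Tareph Station, 20 November 2023, falls between 16 April and 26 November, so daylight saving is in effect and Tareph Station is at UTC−02:30.
21:00 UTC − 2h30m = 18:30 local.

18:30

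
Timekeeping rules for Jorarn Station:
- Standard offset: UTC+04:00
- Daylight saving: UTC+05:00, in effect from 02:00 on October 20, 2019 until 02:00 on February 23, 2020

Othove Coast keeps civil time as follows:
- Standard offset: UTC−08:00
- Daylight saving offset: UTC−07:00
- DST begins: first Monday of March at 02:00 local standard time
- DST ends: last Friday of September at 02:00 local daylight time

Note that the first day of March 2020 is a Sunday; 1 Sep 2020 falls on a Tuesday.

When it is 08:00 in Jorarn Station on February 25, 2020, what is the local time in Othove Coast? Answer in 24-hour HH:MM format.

20:00

February 25, 2020 does not fall between 20 October 2019 and 23 February 2020, so daylight saving is not in effect and Jorarn Station is at UTC+04:00.
08:00 Jorarn Station − 4h = 04:00 UTC.
1 March 2020 is a Sunday, so the first Monday is March 2.
1 September 2020 is a Tuesday, so Fridays fall on 4, 11, 18, 25; the last is September 25.
At the standard offset (UTC−08:00), 04:00 UTC − 8h = 20:00 Othove Coast standard time (rolling into the previous day, 24 February 2020).
Daylight saving runs 2 March – 25 September; the standard-time date in Othove Coast, February 24, 2020, is outside that window, so Othove Coast is on standard time at UTC−08:00.
04:00 UTC − 8h = 20:00 Othove Coast (rolling into the previous day, 24 February 2020).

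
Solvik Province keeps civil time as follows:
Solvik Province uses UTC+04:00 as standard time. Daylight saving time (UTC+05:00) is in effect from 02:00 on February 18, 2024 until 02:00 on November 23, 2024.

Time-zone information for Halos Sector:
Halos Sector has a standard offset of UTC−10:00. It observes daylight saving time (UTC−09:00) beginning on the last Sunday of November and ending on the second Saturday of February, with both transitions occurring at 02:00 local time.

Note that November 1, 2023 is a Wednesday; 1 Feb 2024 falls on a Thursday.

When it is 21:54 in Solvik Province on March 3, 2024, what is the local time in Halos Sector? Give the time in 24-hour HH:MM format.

06:54

Daylight saving runs 18 February – 23 November; March 3, 2024 is inside that window, so Solvik Province is at UTC+05:00.
21:54 Solvik Province − 5h = 16:54 UTC.
1 November 2023 is a Wednesday, so Sundays fall on 5, 12, 19, 26; the last is November 26.
1 February 2024 is a Thursday, so the first Saturday is February 3 and the second is February 10.
At the standard offset (UTC−10:00), 16:54 UTC − 10h = 06:54 Halos Sector standard time.
Daylight saving runs 26 November 2023 – 10 February 2024; the standard-time date in Halos Sector, March 3, 2024, is outside that window, so Halos Sector is on standard time at UTC−10:00.
16:54 UTC − 10h = 06:54 Halos Sector.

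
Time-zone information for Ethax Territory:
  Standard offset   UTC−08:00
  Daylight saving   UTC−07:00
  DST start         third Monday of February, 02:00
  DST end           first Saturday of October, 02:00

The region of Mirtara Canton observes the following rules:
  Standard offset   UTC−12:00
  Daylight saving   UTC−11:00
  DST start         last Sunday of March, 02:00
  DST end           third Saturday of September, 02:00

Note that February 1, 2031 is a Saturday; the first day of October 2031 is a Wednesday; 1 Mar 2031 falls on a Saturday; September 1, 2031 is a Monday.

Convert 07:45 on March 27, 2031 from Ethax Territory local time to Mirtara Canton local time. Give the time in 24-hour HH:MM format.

02:45

1 February 2031 is a Saturday, so the first Monday is February 3 and the third is February 17.
1 October 2031 is a Wednesday, so the first Saturday is October 4.
Daylight saving runs 17 February – 4 October; March 27, 2031 is inside that window, so Ethax Territory is at UTC−07:00.
07:45 Ethax Territory + 7h = 14:45 UTC.
1 March 2031 is a Saturday, so Sundays fall on 2, 9, 16, 23, 30; the last is March 30.
1 September 2031 is a Monday, so the first Saturday is September 6 and the third is September 20.
At the standard offset (UTC−12:00), 14:45 UTC − 12h = 02:45 Mirtara Canton standard time.
Daylight saving runs 30 March – 20 September; the standard-time date in Mirtara Canton, March 27, 2031, is outside that window, so Mirtara Canton is on standard time at UTC−12:00.
14:45 UTC − 12h = 02:45 Mirtara Canton.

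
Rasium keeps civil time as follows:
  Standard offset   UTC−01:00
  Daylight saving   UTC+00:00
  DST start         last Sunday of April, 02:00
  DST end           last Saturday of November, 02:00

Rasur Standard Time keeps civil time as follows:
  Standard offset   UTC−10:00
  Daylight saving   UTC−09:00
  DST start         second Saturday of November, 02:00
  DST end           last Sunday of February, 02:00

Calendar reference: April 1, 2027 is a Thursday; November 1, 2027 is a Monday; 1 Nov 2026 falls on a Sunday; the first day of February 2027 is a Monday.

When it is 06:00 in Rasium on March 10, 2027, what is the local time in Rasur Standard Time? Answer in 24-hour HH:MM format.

1 April 2027 is a Thursday, so Sundays fall on 4, 11, 18, 25; the last is April 25.
1 November 2027 is a Monday, so Saturdays fall on 6, 13, 20, 27; the last is November 27.
March 10, 2027 is outside the daylight-saving period (25 April – 27 November), so Rasium is on standard time, UTC−01:00.
06:00 Rasium + 1h = 07:00 UTC.
1 November 2026 is a Sunday, so the first Saturday is November 7 and the second is November 14.
1 February 2027 is a Monday, so Sundays fall on 7, 14, 21, 28; the last is February 28.
At the standard offset (UTC−10:00), 07:00 UTC − 10h = 21:00 Rasur Standard Time standard time (rolling into the previous day, 9 March 2027).
The standard-time date in Rasur Standard Time, March 9, 2027, is outside the daylight-saving period (14 November 2026 – 28 February 2027), so Rasur Standard Time is on standard time, UTC−10:00.
07:00 UTC − 10h = 21:00 Rasur Standard Time (rolling into the previous day, 9 March 2027).

21:00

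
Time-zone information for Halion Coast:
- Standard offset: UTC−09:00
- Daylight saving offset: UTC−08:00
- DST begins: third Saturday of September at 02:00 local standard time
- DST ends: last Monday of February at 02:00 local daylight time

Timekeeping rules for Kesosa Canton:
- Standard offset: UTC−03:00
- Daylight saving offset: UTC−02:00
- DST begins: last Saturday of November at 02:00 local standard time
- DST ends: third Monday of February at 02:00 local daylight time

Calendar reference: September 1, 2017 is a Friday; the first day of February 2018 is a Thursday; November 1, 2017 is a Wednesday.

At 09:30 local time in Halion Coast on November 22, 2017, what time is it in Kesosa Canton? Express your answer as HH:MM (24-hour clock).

1 September 2017 is a Friday, so the first Saturday is September 2 and the third is September 16.
1 February 2018 is a Thursday, so Mondays fall on 5, 12, 19, 26; the last is February 26.
November 22, 2017 lies within the daylight-saving period (16 September 2017 – 26 February 2018), so Halion Coast is on daylight time, UTC−08:00.
09:30 Halion Coast + 8h = 17:30 UTC.
1 November 2017 is a Wednesday, so Saturdays fall on 4, 11, 18, 25; the last is November 25.
1 February 2018 is a Thursday, so the first Monday is February 5 and the third is February 19.
At the standard offset (UTC−03:00), 17:30 UTC − 3h = 14:30 Kesosa Canton standard time.
The standard-time date in Kesosa Canton, November 22, 2017, does not fall between 25 November 2017 and 19 February 2018, so daylight saving is not in effect and Kesosa Canton is at UTC−03:00.
17:30 UTC − 3h = 14:30 Kesosa Canton.

14:30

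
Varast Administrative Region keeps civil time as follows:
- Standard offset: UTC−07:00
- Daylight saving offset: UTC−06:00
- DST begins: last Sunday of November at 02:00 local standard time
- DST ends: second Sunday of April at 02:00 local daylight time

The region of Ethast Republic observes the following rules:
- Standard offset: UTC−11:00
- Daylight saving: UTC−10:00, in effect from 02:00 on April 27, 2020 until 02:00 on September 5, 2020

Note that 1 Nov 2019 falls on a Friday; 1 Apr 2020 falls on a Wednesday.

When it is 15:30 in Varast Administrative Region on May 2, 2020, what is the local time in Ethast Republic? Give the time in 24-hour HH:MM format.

1 November 2019 is a Friday, so Sundays fall on 3, 10, 17, 24; the last is November 24.
1 April 2020 is a Wednesday, so the first Sunday is April 5 and the second is April 12.
May 2, 2020 is outside the daylight-saving period (24 November 2019 – 12 April 2020), so Varast Administrative Region is on standard time, UTC−07:00.
15:30 Varast Administrative Region + 7h = 22:30 UTC.
At the standard offset (UTC−11:00), 22:30 UTC − 11h = 11:30 Ethast Republic standard time.
The standard-time date in Ethast Republic, May 2, 2020, lies within the daylight-saving period (27 April – 5 September), so Ethast Republic is on daylight time, UTC−10:00.
22:30 UTC − 10h = 12:30 Ethast Republic.

12:30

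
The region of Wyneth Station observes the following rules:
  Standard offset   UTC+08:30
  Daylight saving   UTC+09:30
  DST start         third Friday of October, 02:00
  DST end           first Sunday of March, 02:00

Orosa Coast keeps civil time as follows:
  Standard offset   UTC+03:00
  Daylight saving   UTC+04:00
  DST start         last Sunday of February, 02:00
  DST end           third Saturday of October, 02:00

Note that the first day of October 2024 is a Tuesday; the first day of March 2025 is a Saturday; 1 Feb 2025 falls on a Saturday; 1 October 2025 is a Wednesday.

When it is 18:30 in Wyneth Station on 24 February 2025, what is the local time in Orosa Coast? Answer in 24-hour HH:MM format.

1 October 2024 is a Tuesday, so the first Friday is October 4 and the third is October 18.
1 March 2025 is a Saturday, so the first Sunday is March 2.
Daylight saving runs 18 October 2024 – 2 March 2025; 24 February 2025 is inside that window, so Wyneth Station is at UTC+09:30.
18:30 Wyneth Station − 9h30m = 09:00 UTC.
1 February 2025 is a Saturday, so Sundays fall on 2, 9, 16, 23; the last is February 23.
1 October 2025 is a Wednesday, so the first Saturday is October 4 and the third is October 18.
At the standard offset (UTC+03:00), 09:00 UTC + 3h = 12:00 Orosa Coast standard time.
The standard-time date in Orosa Coast, 24 February 2025, falls between 23 February and 18 October, so daylight saving is in effect and Orosa Coast is at UTC+04:00.
09:00 UTC + 4h = 13:00 Orosa Coast.

13:00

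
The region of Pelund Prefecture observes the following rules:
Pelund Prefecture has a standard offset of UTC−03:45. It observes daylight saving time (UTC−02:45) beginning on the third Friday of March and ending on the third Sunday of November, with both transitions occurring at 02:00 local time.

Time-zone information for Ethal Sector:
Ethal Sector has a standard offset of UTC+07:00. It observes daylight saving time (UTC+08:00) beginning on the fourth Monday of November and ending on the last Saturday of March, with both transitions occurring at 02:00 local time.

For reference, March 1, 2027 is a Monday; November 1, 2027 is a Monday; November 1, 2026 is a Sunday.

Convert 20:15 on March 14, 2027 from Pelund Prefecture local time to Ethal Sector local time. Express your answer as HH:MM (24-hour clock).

08:00

1 March 2027 is a Monday, so the first Friday is March 5 and the third is March 19.
1 November 2027 is a Monday, so the first Sunday is November 7 and the third is November 21.
March 14, 2027 is outside the daylight-saving period (19 March – 21 November), so Pelund Prefecture is on standard time, UTC−03:45.
20:15 Pelund Prefecture + 3h45m = 00:00 UTC (rolling into the next day, 15 March 2027).
1 November 2026 is a Sunday, so the first Monday is November 2 and the fourth is November 23.
1 March 2027 is a Monday, so Saturdays fall on 6, 13, 20, 27; the last is March 27.
At the standard offset (UTC+07:00), 00:00 UTC + 7h = 07:00 Ethal Sector standard time.
Daylight saving runs 23 November 2026 – 27 March 2027; the standard-time date in Ethal Sector, March 15, 2027, is inside that window, so Ethal Sector is at UTC+08:00.
00:00 UTC + 8h = 08:00 Ethal Sector.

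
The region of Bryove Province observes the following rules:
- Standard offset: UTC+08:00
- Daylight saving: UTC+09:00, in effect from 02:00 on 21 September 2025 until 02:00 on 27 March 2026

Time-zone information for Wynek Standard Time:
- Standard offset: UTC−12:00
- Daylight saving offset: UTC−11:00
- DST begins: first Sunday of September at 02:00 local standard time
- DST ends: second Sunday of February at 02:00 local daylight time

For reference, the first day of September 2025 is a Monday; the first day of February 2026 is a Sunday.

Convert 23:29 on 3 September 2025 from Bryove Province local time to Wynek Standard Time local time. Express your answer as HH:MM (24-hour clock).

03:29

3 September 2025 does not fall between 21 September 2025 and 27 March 2026, so daylight saving is not in effect and Bryove Province is at UTC+08:00.
23:29 Bryove Province − 8h = 15:29 UTC.
1 September 2025 is a Monday, so the first Sunday is September 7.
1 February 2026 is a Sunday, so the first Sunday is February 1 and the second is February 8.
At the standard offset (UTC−12:00), 15:29 UTC − 12h = 03:29 Wynek Standard Time standard time.
The standard-time date in Wynek Standard Time, 3 September 2025, does not fall between 7 September 2025 and 8 February 2026, so daylight saving is not in effect and Wynek Standard Time is at UTC−12:00.
15:29 UTC − 12h = 03:29 Wynek Standard Time.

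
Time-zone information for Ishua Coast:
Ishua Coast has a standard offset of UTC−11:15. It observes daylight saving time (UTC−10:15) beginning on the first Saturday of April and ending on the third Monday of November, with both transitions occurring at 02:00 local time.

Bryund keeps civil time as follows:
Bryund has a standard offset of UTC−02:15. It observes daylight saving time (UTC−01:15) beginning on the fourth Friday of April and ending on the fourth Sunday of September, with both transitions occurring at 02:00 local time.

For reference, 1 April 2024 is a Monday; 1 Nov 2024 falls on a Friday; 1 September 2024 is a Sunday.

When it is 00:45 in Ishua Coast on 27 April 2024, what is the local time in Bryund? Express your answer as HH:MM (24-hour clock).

1 April 2024 is a Monday, so the first Saturday is April 6.
1 November 2024 is a Friday, so the first Monday is November 4 and the third is November 18.
27 April 2024 falls between 6 April and 18 November, so daylight saving is in effect and Ishua Coast is at UTC−10:15.
00:45 Ishua Coast + 10h15m = 11:00 UTC.
1 April 2024 is a Monday, so the first Friday is April 5 and the fourth is April 26.
1 September 2024 is a Sunday, so the first Sunday is September 1 and the fourth is September 22.
At the standard offset (UTC−02:15), 11:00 UTC − 2h15m = 08:45 Bryund standard time.
Daylight saving runs 26 April – 22 September; the standard-time date in Bryund, 27 April 2024, is inside that window, so Bryund is at UTC−01:15.
11:00 UTC − 1h15m = 09:45 Bryund.

09:45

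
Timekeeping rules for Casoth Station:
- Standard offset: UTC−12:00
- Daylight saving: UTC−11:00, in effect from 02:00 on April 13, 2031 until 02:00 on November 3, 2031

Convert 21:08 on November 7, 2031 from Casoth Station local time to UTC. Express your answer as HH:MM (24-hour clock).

09:08

November 7, 2031 does not fall between 13 April and 3 November, so daylight saving is not in effect and Casoth Station is at UTC−12:00.
21:08 local + 12h = 09:08 UTC (rolling into the next day, 8 November 2031).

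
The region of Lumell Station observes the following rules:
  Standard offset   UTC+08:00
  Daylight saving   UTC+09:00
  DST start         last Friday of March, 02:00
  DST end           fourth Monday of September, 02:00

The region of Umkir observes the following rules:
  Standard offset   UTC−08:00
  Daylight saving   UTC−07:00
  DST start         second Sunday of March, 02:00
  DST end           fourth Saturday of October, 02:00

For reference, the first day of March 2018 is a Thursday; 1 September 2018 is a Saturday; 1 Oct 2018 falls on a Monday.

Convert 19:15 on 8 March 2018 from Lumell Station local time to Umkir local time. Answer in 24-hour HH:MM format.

1 March 2018 is a Thursday, so Fridays fall on 2, 9, 16, 23, 30; the last is March 30.
1 September 2018 is a Saturday, so the first Monday is September 3 and the fourth is September 24.
Daylight saving runs 30 March – 24 September; 8 March 2018 is outside that window, so Lumell Station is on standard time at UTC+08:00.
19:15 Lumell Station − 8h = 11:15 UTC.
1 March 2018 is a Thursday, so the first Sunday is March 4 and the second is March 11.
1 October 2018 is a Monday, so the first Saturday is October 6 and the fourth is October 27.
At the standard offset (UTC−08:00), 11:15 UTC − 8h = 03:15 Umkir standard time.
The standard-time date in Umkir, 8 March 2018, is outside the daylight-saving period (11 March – 27 October), so Umkir is on standard time, UTC−08:00.
11:15 UTC − 8h = 03:15 Umkir.

03:15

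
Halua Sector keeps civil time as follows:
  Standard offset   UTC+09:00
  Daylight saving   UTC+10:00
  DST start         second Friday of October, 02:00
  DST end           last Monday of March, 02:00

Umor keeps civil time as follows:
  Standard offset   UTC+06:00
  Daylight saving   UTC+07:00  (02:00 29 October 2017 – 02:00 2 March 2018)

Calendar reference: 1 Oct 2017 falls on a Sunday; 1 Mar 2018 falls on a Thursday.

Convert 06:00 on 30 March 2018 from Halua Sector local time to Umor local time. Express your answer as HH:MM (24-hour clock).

1 October 2017 is a Sunday, so the first Friday is October 6 and the second is October 13.
1 March 2018 is a Thursday, so Mondays fall on 5, 12, 19, 26; the last is March 26.
Daylight saving runs 13 October 2017 – 26 March 2018; 30 March 2018 is outside that window, so Halua Sector is on standard time at UTC+09:00.
06:00 Halua Sector − 9h = 21:00 UTC (rolling into the previous day, 29 March 2018).
At the standard offset (UTC+06:00), 21:00 UTC + 6h = 03:00 Umor standard time (rolling into the next day, 30 March 2018).
The standard-time date in Umor, 30 March 2018, is outside the daylight-saving period (29 October 2017 – 2 March 2018), so Umor is on standard time, UTC+06:00.
21:00 UTC + 6h = 03:00 Umor (rolling into the next day, 30 March 2018).

03:00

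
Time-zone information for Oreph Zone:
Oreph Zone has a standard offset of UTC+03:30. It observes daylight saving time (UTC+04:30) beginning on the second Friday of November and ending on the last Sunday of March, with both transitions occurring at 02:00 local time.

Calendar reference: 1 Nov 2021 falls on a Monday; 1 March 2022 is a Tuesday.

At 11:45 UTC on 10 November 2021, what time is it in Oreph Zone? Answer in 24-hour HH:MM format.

15:15

1 November 2021 is a Monday, so the first Friday is November 5 and the second is November 12.
1 March 2022 is a Tuesday, so Sundays fall on 6, 13, 20, 27; the last is March 27.
At the standard offset (UTC+03:30), 11:45 UTC + 3h30m = 15:15 Oreph Zone standard time.
The standard-time date in Oreph Zone, 10 November 2021, is outside the daylight-saving period (12 November 2021 – 27 March 2022), so Oreph Zone is on standard time, UTC+03:30.
11:45 UTC + 3h30m = 15:15 local.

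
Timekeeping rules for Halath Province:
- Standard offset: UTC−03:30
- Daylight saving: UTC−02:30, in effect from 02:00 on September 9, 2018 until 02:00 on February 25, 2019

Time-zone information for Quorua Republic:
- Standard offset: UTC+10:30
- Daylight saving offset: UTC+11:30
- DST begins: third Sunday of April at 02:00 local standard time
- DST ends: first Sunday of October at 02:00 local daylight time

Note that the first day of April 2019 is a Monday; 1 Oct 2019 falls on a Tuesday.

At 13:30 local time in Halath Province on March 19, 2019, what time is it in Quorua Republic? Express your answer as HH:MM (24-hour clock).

03:30

March 19, 2019 does not fall between 9 September 2018 and 25 February 2019, so daylight saving is not in effect and Halath Province is at UTC−03:30.
13:30 Halath Province + 3h30m = 17:00 UTC.
1 April 2019 is a Monday, so the first Sunday is April 7 and the third is April 21.
1 October 2019 is a Tuesday, so the first Sunday is October 6.
At the standard offset (UTC+10:30), 17:00 UTC + 10h30m = 03:30 Quorua Republic standard time (rolling into the next day, 20 March 2019).
The standard-time date in Quorua Republic, March 20, 2019, is outside the daylight-saving period (21 April – 6 October), so Quorua Republic is on standard time, UTC+10:30.
17:00 UTC + 10h30m = 03:30 Quorua Republic (rolling into the next day, 20 March 2019).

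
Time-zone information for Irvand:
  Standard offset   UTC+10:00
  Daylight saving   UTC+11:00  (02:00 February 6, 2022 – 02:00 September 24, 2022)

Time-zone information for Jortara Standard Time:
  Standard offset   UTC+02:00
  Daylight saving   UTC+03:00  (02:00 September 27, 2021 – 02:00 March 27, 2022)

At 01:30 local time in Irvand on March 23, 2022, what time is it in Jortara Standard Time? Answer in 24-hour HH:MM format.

March 23, 2022 lies within the daylight-saving period (6 February – 24 September), so Irvand is on daylight time, UTC+11:00.
01:30 Irvand − 11h = 14:30 UTC (rolling into the previous day, 22 March 2022).
At the standard offset (UTC+02:00), 14:30 UTC + 2h = 16:30 Jortara Standard Time standard time.
The standard-time date in Jortara Standard Time, March 22, 2022, falls between 27 September 2021 and 27 March 2022, so daylight saving is in effect and Jortara Standard Time is at UTC+03:00.
14:30 UTC + 3h = 17:30 Jortara Standard Time.

17:30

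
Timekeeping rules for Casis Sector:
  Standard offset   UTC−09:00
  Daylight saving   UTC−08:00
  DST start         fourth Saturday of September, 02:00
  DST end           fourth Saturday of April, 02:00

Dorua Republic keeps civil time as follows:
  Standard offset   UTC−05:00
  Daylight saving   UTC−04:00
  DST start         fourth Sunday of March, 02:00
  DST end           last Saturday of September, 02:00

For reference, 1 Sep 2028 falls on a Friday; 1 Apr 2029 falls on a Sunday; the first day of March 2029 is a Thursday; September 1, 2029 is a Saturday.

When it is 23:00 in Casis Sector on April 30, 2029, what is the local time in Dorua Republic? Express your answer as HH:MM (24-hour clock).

04:00

1 September 2028 is a Friday, so the first Saturday is September 2 and the fourth is September 23.
1 April 2029 is a Sunday, so the first Saturday is April 7 and the fourth is April 28.
April 30, 2029 is outside the daylight-saving period (23 September 2028 – 28 April 2029), so Casis Sector is on standard time, UTC−09:00.
23:00 Casis Sector + 9h = 08:00 UTC (rolling into the next day, 1 May 2029).
1 March 2029 is a Thursday, so the first Sunday is March 4 and the fourth is March 25.
1 September 2029 is a Saturday, so Saturdays fall on 1, 8, 15, 22, 29; the last is September 29.
At the standard offset (UTC−05:00), 08:00 UTC − 5h = 03:00 Dorua Republic standard time.
The standard-time date in Dorua Republic, May 1, 2029, falls between 25 March and 29 September, so daylight saving is in effect and Dorua Republic is at UTC−04:00.
08:00 UTC − 4h = 04:00 Dorua Republic.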